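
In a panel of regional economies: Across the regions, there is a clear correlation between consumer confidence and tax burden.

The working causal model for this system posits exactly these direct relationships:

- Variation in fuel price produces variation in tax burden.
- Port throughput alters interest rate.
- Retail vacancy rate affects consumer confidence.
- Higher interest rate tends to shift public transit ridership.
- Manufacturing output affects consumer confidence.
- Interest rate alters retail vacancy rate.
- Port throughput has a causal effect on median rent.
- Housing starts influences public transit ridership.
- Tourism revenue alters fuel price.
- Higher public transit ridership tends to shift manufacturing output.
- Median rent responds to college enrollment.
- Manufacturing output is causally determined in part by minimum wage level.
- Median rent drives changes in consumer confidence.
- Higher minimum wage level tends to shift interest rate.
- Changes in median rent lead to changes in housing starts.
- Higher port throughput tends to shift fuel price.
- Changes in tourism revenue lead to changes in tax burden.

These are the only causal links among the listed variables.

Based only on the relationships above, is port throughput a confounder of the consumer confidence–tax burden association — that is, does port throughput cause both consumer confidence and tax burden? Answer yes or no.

Port throughput has a causal path to consumer confidence (port throughput → median rent → consumer confidence) and to tax burden (port throughput → fuel price → tax burden), so it is a common cause of both — a confounder.

yes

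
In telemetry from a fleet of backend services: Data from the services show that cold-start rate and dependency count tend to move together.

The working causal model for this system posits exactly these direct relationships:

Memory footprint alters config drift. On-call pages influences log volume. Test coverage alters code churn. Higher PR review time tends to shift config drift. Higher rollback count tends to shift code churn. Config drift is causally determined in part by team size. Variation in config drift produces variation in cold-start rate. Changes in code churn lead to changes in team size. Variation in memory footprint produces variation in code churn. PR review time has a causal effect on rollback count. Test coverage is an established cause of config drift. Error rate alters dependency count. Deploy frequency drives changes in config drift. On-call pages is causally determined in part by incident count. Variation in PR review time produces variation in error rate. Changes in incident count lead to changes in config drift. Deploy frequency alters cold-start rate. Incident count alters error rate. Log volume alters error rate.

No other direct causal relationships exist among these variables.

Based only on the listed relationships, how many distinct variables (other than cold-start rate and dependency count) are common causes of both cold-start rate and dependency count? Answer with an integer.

The common causes are: PR review time (to cold-start rate via PR review time → config drift → cold-start rate; to dependency count via PR review time → error rate → dependency count); incident count (to cold-start rate via incident count → config drift → cold-start rate; to dependency count via incident count → error rate → dependency count).
Every other variable lacks a causal path to at least one of cold-start rate and dependency count.

2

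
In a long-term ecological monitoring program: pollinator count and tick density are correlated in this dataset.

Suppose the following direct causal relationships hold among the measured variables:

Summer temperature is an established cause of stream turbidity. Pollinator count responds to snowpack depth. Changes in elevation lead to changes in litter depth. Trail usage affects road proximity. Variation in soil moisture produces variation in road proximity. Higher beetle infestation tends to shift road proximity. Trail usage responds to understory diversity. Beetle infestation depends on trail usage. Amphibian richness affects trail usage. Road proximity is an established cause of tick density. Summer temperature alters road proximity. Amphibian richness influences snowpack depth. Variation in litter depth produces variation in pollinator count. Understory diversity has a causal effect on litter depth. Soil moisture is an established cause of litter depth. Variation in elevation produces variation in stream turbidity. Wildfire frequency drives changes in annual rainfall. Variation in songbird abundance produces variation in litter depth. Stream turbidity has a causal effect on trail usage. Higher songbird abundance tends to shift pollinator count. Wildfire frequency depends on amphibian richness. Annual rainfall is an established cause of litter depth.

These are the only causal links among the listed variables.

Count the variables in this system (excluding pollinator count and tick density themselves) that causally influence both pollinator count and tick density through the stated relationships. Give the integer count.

The common causes are: amphibian richness (to pollinator count via amphibian richness → snowpack depth → pollinator count; to tick density via amphibian richness → trail usage → road proximity → tick density); elevation (to pollinator count via elevation → litter depth → pollinator count; to tick density via elevation → stream turbidity → trail usage → road proximity → tick density); soil moisture (to pollinator count via soil moisture → litter depth → pollinator count; to tick density via soil moisture → road proximity → tick density); understory diversity (to pollinator count via understory diversity → litter depth → pollinator count; to tick density via understory diversity → trail usage → road proximity → tick density).
Every other variable lacks a causal path to at least one of pollinator count and tick density.

4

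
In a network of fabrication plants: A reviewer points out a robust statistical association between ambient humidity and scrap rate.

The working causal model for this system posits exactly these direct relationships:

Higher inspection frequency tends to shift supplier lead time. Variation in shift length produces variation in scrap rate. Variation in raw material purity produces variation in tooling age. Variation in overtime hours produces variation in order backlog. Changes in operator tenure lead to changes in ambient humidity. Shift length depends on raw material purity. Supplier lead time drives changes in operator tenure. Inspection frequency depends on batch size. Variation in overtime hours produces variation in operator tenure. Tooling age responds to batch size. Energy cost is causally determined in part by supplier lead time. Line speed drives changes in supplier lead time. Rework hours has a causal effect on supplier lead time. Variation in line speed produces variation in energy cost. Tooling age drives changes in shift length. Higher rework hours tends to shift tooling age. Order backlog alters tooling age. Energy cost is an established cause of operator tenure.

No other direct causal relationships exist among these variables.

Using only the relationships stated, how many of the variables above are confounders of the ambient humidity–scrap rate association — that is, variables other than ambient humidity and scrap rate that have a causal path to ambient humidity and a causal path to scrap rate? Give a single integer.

3

The common causes are: batch size (to ambient humidity via batch size → inspection frequency → supplier lead time → operator tenure → ambient humidity; to scrap rate via batch size → tooling age → shift length → scrap rate); overtime hours (to ambient humidity via overtime hours → operator tenure → ambient humidity; to scrap rate via overtime hours → order backlog → tooling age → shift length → scrap rate); rework hours (to ambient humidity via rework hours → supplier lead time → operator tenure → ambient humidity; to scrap rate via rework hours → tooling age → shift length → scrap rate).
Every other variable lacks a causal path to at least one of ambient humidity and scrap rate.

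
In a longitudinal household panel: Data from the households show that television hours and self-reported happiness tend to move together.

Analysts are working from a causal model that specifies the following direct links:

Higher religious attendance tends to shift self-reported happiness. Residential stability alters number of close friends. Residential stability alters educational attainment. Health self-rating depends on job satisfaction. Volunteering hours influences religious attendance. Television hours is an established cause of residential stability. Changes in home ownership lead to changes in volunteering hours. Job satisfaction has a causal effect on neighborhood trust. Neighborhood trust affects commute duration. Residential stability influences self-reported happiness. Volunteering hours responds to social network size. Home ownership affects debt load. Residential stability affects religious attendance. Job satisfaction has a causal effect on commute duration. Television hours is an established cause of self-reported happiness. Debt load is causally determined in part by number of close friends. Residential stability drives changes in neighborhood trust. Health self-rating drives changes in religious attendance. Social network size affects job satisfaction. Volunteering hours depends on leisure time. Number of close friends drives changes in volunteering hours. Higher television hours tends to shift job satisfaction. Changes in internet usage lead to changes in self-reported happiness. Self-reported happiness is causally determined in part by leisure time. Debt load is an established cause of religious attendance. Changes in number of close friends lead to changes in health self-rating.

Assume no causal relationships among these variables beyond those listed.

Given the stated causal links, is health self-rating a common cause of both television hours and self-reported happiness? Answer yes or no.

Health self-rating has no stated causal path to television hours. A confounder must cause both variables, so health self-rating does not qualify.

no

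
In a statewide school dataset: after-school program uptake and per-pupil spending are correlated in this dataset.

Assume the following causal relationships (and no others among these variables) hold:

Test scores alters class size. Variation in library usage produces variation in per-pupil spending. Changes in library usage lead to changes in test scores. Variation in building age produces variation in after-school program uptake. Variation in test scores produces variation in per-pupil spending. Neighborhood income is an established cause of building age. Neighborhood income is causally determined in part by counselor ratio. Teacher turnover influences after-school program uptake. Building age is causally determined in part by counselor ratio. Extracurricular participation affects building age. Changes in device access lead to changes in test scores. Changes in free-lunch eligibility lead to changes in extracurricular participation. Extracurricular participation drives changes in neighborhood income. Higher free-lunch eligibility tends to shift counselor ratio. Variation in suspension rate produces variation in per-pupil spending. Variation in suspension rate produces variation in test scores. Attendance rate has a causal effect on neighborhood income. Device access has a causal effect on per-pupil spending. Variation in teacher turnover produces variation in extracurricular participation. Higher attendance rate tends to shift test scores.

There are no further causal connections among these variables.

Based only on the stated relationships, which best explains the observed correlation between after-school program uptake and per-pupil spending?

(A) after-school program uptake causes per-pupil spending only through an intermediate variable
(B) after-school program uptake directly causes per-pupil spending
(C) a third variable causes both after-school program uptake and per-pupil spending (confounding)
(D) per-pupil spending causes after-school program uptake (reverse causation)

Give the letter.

Attendance rate causes after-school program uptake (attendance rate → neighborhood income → building age → after-school program uptake) and per-pupil spending (attendance rate → test scores → per-pupil spending) — a common cause creating the correlation.
There is no stated path from after-school program uptake to per-pupil spending or from per-pupil spending to after-school program uptake, so neither direct nor reverse causation applies.

C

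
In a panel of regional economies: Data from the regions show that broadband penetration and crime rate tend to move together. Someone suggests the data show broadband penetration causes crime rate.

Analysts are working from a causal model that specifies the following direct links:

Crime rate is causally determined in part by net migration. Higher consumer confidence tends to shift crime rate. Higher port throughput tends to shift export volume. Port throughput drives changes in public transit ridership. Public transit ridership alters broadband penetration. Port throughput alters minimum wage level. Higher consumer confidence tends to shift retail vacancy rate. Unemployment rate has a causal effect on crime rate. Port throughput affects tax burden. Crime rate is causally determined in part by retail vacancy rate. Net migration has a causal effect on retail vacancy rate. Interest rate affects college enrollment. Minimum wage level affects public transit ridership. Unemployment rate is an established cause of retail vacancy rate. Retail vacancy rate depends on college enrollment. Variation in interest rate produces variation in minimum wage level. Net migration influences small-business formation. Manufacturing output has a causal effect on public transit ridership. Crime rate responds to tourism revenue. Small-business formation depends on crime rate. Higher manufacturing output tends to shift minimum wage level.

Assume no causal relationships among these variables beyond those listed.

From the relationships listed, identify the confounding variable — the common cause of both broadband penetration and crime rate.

interest rate

Interest rate has a causal path to broadband penetration (interest rate → minimum wage level → public transit ridership → broadband penetration) and a separate causal path to crime rate (interest rate → college enrollment → retail vacancy rate → crime rate), so it is a common cause of both.
No stated relationship gives broadband penetration a causal route to crime rate, so the correlation is explained by the shared upstream cause rather than a direct effect.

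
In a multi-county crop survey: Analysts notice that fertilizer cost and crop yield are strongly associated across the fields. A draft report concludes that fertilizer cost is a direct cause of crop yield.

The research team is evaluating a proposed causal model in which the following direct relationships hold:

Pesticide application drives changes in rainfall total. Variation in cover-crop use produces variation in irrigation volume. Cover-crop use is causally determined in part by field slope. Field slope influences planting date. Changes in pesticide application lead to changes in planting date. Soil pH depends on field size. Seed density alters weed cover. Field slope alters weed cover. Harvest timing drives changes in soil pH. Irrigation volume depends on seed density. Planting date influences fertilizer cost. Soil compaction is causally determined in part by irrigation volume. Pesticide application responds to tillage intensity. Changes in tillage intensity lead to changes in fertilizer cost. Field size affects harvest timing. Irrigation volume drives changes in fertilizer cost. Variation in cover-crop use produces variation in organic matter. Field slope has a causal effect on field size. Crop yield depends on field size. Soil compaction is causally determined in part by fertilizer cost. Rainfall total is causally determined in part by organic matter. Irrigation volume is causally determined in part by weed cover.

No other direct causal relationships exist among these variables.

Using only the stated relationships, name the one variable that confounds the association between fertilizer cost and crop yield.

Field slope has a causal path to fertilizer cost (field slope → planting date → fertilizer cost) and a separate causal path to crop yield (field slope → field size → crop yield), so it is a common cause of both.
No stated relationship gives fertilizer cost a causal route to crop yield, so the correlation is explained by the shared upstream cause rather than a direct effect.

field slope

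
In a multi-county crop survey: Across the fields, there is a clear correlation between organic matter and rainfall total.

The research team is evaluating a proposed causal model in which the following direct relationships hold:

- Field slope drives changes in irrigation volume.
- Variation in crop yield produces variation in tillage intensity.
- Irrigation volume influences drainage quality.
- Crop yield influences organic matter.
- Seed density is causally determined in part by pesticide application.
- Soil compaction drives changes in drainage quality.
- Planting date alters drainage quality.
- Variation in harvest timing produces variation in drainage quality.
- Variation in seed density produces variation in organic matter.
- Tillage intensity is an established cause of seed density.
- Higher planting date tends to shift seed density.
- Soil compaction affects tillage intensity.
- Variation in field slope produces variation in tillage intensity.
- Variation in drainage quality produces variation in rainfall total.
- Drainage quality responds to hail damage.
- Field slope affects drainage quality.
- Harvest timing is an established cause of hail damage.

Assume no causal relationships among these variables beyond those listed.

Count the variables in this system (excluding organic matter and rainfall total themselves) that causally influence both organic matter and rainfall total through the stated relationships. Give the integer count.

The common causes are: field slope (to organic matter via field slope → tillage intensity → seed density → organic matter; to rainfall total via field slope → drainage quality → rainfall total); planting date (to organic matter via planting date → seed density → organic matter; to rainfall total via planting date → drainage quality → rainfall total); soil compaction (to organic matter via soil compaction → tillage intensity → seed density → organic matter; to rainfall total via soil compaction → drainage quality → rainfall total).
Every other variable lacks a causal path to at least one of organic matter and rainfall total.

3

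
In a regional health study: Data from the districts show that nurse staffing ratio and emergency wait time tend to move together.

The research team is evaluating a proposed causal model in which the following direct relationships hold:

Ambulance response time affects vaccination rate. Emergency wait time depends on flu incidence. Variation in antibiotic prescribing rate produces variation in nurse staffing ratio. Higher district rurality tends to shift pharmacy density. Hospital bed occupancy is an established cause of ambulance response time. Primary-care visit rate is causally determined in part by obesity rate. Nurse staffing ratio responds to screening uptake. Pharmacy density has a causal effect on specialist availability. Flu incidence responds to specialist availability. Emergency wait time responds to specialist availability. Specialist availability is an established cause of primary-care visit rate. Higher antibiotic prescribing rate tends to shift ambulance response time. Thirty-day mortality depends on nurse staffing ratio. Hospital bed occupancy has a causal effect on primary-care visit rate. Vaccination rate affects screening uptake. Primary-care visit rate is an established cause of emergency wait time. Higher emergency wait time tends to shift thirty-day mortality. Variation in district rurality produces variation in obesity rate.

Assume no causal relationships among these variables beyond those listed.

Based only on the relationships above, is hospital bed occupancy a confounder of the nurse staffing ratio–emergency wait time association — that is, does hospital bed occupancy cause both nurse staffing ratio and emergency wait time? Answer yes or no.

yes

Hospital bed occupancy has a causal path to nurse staffing ratio (hospital bed occupancy → ambulance response time → vaccination rate → screening uptake → nurse staffing ratio) and to emergency wait time (hospital bed occupancy → primary-care visit rate → emergency wait time), so it is a common cause of both — a confounder.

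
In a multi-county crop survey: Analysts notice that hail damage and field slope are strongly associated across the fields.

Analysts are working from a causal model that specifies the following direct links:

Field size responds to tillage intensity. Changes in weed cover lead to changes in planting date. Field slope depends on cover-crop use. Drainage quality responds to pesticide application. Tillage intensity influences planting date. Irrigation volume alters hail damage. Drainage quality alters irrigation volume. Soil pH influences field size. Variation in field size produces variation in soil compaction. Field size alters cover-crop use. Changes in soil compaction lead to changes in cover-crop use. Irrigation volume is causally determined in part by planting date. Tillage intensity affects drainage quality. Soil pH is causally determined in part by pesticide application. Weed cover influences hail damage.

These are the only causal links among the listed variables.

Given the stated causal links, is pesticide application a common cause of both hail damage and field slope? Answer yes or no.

Pesticide application has a causal path to hail damage (pesticide application → drainage quality → irrigation volume → hail damage) and to field slope (pesticide application → soil pH → field size → cover-crop use → field slope), so it is a common cause of both — a confounder.

yes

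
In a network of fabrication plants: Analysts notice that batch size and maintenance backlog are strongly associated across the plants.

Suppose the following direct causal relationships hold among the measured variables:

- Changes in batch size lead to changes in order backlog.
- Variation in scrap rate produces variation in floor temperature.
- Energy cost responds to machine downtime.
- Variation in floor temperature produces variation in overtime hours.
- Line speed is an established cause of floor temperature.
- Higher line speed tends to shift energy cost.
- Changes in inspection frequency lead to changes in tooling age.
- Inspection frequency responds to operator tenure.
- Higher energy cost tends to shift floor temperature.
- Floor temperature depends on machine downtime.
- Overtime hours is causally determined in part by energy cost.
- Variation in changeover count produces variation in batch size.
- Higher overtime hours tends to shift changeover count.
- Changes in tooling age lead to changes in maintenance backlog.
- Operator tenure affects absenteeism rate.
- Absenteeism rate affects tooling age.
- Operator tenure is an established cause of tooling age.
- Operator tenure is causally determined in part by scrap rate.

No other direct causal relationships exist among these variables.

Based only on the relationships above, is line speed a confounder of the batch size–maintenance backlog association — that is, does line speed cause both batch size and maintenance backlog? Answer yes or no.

no

Line speed has no stated causal path to maintenance backlog. A confounder must cause both variables, so line speed does not qualify.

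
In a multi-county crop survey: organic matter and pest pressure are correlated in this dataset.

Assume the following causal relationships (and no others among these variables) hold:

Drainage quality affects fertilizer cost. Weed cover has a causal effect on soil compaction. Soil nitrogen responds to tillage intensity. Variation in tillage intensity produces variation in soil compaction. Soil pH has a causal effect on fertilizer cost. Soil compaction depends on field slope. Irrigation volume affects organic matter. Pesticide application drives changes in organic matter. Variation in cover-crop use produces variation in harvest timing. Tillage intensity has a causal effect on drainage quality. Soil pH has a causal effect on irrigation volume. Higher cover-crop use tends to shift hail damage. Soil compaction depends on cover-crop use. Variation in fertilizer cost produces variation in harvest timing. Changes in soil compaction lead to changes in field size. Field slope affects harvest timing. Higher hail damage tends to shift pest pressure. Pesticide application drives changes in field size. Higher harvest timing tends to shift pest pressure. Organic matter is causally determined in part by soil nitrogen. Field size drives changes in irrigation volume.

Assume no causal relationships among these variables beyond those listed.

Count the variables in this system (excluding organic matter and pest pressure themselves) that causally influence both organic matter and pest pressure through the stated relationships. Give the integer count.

4

The common causes are: cover-crop use (to organic matter via cover-crop use → soil compaction → field size → irrigation volume → organic matter; to pest pressure via cover-crop use → hail damage → pest pressure); field slope (to organic matter via field slope → soil compaction → field size → irrigation volume → organic matter; to pest pressure via field slope → harvest timing → pest pressure); soil pH (to organic matter via soil pH → irrigation volume → organic matter; to pest pressure via soil pH → fertilizer cost → harvest timing → pest pressure); tillage intensity (to organic matter via tillage intensity → soil nitrogen → organic matter; to pest pressure via tillage intensity → drainage quality → fertilizer cost → harvest timing → pest pressure).
Every other variable lacks a causal path to at least one of organic matter and pest pressure.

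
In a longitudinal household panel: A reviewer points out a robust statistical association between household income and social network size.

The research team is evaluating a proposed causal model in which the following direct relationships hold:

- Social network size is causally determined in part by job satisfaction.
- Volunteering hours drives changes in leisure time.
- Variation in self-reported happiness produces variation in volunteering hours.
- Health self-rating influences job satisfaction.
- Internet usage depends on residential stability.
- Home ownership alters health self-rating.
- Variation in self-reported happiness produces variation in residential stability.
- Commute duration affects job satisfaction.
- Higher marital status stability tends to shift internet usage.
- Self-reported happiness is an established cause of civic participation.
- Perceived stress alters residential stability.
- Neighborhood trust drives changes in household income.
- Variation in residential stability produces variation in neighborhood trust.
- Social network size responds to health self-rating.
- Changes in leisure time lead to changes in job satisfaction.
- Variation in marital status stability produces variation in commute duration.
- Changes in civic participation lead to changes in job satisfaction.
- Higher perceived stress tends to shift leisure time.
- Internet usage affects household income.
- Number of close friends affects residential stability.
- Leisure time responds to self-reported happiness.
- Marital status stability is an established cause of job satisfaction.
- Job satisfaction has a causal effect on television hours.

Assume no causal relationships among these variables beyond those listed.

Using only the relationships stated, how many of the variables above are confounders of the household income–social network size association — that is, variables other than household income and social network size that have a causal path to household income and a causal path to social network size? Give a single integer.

The common causes are: marital status stability (to household income via marital status stability → internet usage → household income; to social network size via marital status stability → job satisfaction → social network size); perceived stress (to household income via perceived stress → residential stability → internet usage → household income; to social network size via perceived stress → leisure time → job satisfaction → social network size); self-reported happiness (to household income via self-reported happiness → residential stability → internet usage → household income; to social network size via self-reported happiness → leisure time → job satisfaction → social network size).
Every other variable lacks a causal path to at least one of household income and social network size.

3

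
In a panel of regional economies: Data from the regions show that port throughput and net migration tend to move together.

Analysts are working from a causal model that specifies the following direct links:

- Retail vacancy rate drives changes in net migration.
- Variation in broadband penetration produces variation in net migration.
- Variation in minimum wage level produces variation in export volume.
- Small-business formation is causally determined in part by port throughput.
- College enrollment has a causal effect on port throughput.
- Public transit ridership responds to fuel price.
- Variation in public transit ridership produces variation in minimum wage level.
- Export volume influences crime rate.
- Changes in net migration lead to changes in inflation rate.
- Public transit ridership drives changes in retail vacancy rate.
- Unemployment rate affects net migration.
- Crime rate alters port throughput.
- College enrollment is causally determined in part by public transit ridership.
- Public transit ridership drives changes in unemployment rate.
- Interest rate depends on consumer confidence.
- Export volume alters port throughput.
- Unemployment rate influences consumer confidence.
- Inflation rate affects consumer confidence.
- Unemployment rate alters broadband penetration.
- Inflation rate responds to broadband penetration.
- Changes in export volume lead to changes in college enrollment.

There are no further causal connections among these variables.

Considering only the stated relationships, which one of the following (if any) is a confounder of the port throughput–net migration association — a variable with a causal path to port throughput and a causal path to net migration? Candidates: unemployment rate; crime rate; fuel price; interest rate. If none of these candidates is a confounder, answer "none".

fuel price

Fuel price causes port throughput (fuel price → public transit ridership → college enrollment → port throughput) and also causes net migration (fuel price → public transit ridership → retail vacancy rate → net migration); it is a common cause of both.
Each of the other candidates lacks a causal path to at least one of port throughput and net migration, so they do not confound the relationship.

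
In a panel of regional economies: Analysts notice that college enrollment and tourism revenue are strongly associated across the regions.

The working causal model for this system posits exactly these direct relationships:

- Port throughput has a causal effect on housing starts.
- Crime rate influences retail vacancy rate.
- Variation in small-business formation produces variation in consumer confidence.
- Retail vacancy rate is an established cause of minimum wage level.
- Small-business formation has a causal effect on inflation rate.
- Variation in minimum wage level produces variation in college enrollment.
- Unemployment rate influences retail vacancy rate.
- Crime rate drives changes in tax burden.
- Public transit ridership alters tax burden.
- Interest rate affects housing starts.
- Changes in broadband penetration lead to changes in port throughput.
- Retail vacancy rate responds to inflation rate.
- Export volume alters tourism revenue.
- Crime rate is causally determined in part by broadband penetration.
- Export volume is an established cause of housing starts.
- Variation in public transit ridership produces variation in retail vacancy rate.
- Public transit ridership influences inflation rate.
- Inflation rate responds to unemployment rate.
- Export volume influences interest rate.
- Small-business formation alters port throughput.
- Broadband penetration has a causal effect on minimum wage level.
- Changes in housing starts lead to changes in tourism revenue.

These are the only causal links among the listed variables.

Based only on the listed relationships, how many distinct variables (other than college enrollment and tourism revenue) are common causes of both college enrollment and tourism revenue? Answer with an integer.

2

The common causes are: broadband penetration (to college enrollment via broadband penetration → minimum wage level → college enrollment; to tourism revenue via broadband penetration → port throughput → housing starts → tourism revenue); small-business formation (to college enrollment via small-business formation → inflation rate → retail vacancy rate → minimum wage level → college enrollment; to tourism revenue via small-business formation → port throughput → housing starts → tourism revenue).
Every other variable lacks a causal path to at least one of college enrollment and tourism revenue.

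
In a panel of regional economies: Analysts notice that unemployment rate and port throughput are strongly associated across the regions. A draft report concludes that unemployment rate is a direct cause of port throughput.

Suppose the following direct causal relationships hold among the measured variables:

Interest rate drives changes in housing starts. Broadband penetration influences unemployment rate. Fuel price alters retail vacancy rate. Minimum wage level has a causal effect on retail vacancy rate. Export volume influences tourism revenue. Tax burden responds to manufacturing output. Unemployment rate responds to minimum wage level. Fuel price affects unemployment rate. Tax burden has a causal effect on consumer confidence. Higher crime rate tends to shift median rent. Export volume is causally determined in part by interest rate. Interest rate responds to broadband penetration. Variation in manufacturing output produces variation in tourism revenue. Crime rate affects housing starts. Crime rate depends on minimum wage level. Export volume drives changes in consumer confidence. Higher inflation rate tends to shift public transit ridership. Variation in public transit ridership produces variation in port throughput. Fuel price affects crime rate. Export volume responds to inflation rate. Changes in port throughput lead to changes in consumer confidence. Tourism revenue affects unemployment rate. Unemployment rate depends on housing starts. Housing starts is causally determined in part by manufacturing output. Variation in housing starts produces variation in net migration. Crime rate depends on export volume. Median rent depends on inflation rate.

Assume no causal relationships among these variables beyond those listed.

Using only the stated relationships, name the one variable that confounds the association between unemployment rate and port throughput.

inflation rate

Inflation rate has a causal path to unemployment rate (inflation rate → export volume → tourism revenue → unemployment rate) and a separate causal path to port throughput (inflation rate → public transit ridership → port throughput), so it is a common cause of both.
No stated relationship gives unemployment rate a causal route to port throughput, so the correlation is explained by the shared upstream cause rather than a direct effect.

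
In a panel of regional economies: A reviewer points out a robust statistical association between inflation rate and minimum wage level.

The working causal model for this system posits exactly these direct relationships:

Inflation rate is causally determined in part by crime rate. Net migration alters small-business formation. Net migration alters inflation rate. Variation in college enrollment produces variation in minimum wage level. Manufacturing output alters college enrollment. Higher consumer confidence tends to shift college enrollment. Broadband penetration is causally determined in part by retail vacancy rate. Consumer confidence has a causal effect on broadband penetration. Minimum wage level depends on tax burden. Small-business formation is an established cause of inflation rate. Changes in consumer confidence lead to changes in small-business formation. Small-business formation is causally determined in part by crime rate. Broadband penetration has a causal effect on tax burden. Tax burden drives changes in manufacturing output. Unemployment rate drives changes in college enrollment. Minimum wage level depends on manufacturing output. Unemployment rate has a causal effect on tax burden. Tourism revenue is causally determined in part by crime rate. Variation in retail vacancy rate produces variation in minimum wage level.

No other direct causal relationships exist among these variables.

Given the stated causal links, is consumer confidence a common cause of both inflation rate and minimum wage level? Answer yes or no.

Consumer confidence has a causal path to inflation rate (consumer confidence → small-business formation → inflation rate) and to minimum wage level (consumer confidence → college enrollment → minimum wage level), so it is a common cause of both — a confounder.

yes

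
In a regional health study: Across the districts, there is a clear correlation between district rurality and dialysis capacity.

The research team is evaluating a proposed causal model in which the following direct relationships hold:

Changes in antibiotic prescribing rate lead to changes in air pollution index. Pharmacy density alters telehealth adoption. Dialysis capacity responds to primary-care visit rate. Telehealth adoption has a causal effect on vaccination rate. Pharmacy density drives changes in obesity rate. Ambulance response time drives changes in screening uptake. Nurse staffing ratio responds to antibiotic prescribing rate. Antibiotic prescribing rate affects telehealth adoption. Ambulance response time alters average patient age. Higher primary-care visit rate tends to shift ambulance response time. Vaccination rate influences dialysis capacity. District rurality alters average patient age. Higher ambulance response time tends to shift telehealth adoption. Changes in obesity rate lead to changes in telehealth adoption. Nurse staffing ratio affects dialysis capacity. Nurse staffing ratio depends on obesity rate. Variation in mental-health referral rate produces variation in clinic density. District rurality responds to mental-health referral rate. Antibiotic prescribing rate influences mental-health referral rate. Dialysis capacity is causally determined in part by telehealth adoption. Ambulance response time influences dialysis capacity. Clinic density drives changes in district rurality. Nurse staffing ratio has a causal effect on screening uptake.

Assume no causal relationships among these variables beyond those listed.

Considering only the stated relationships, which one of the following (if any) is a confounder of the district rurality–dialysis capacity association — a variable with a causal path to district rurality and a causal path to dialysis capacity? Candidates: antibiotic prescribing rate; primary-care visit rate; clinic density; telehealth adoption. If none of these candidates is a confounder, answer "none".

antibiotic prescribing rate

Antibiotic prescribing rate causes district rurality (antibiotic prescribing rate → mental-health referral rate → district rurality) and also causes dialysis capacity (antibiotic prescribing rate → nurse staffing ratio → dialysis capacity); it is a common cause of both.
Each of the other candidates lacks a causal path to at least one of district rurality and dialysis capacity, so they do not confound the relationship.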